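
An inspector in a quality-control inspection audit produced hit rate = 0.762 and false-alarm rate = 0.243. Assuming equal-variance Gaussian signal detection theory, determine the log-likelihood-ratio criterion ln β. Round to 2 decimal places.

z(H) = 0.713
z(FA) = -0.697
ln β = −½·[z(H)² − z(FA)²] = −0.5 × (0.508 − 0.486) = -0.011

ln β = -0.01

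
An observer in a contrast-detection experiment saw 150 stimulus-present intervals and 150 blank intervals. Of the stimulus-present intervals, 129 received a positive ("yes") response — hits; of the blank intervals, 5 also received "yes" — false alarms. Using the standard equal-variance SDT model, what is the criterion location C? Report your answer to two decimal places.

H = 129/150 = 0.8600
FA = 5/150 = 0.0333
z(H) = 1.080
z(FA) = -1.834
c = −½·[z(H) + z(FA)] = −0.5 × (1.080 + (-1.834)) = 0.377

C = 0.38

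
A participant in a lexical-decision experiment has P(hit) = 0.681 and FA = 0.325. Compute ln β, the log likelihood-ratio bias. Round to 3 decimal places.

Φ⁻¹(0.681) = 0.4705, Φ⁻¹(0.325) = -0.4538
ln β = −½·[z(H)² − z(FA)²] = −0.5 × (0.2214 − 0.2059) = -0.00775

ln β = -0.008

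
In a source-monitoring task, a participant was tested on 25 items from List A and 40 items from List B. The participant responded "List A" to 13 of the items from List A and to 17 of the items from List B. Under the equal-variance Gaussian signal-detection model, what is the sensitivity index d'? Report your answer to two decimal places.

H = 13/25 = 0.5200
FA = 17/40 = 0.4250
z(H) = z(0.5200) = 0.050
z(FA) = z(0.4250) = -0.189
d' = z(H) − z(FA) = 0.050 − (-0.189) = 0.239

d' = 0.24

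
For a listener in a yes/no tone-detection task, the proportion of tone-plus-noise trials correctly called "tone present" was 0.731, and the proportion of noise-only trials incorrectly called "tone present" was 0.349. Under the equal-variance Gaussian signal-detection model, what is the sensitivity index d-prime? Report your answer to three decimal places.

z(0.731) = 0.6158, z(0.349) = -0.3880
d' = z(H) − z(FA) = 0.6158 − (-0.3880) = 1.0038

d-prime = 1.004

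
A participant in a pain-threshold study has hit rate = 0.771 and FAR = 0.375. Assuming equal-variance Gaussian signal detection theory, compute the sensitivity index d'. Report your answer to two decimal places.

d' = 1.06

z(H) = z(0.771) = 0.7421
z(FA) = z(0.375) = -0.3186
d' = z(H) − z(FA) = 0.7421 − (-0.3186) = 1.0607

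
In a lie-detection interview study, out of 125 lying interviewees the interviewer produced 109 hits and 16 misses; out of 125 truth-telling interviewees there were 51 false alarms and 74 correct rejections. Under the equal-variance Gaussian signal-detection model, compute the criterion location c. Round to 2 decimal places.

H = 109/125 = 0.8720
FA = 51/125 = 0.4080
Φ⁻¹(H) = 1.136
Φ⁻¹(FA) = -0.233
c = −½·[z(H) + z(FA)] = −0.5 × (1.136 + (-0.233)) = -0.4515
c < 0: the interviewer has a liberal response bias.

c = -0.45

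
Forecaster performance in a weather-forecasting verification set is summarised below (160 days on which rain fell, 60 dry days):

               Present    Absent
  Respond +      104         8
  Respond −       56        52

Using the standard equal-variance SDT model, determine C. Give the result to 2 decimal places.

H = 104/160 = 0.6500
FA = 8/60 = 0.1333
Φ⁻¹(H) = 0.385
Φ⁻¹(FA) = -1.111
c = −½·[z(H) + z(FA)] = −0.5 × (0.385 + (-1.111)) = 0.363

C = 0.36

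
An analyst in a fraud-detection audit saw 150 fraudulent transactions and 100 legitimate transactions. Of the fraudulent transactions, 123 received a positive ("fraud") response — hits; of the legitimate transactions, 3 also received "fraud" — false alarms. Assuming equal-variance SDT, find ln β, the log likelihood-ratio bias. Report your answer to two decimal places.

H = 123/150 = 0.8200
FA = 3/100 = 0.0300
z(0.8200) = 0.915, z(0.0300) = -1.881
ln β = −½·[z(H)² − z(FA)²] = −0.5 × (0.837 − 3.538) = 1.3505

ln β = 1.35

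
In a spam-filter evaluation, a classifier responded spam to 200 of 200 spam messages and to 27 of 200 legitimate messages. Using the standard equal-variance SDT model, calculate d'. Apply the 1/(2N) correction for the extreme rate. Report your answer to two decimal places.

d' = 3.91

The hit rate is 200/200 = 1, so apply the 1/(2N) correction: H → 1 − 1/(2·200) = 0.99750.
z(H) = z(0.99750) = 2.807
z(FA) = z(0.13500) = -1.103
d' = 2.807 − (-1.103) = 3.910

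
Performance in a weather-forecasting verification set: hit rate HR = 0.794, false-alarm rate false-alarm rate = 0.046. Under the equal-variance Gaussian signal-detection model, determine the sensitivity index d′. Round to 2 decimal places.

z(0.794) = 0.820, z(0.046) = -1.685
d' = z(H) − z(FA) = 0.820 − (-1.685) = 2.505

d′ = 2.51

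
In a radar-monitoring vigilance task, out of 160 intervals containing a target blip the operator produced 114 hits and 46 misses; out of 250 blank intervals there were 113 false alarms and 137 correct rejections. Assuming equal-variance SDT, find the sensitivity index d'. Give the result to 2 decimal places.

d' = 0.68

H = 114/160 = 0.7125
FA = 113/250 = 0.4520
Φ⁻¹(H) = Φ⁻¹(0.7125) = 0.5607
Φ⁻¹(FA) = Φ⁻¹(0.4520) = -0.1206
d' = z(H) − z(FA) = 0.5607 − (-0.1206) = 0.6813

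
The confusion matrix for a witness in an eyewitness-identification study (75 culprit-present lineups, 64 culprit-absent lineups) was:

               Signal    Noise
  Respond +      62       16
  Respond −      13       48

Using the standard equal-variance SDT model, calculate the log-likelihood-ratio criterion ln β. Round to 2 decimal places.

H = 62/75 = 0.8267
FA = 16/64 = 0.2500
z(0.8267) = 0.941, z(0.2500) = -0.674
ln β = −½·[z(H)² − z(FA)²] = −0.5 × (0.885 − 0.454) = -0.2155

ln β = -0.22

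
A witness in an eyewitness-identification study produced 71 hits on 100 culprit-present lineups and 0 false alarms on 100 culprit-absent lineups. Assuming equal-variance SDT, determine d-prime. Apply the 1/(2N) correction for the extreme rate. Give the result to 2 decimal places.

The false-alarm rate is 0/100 = 0, so apply the 1/(2N) correction: FA → 1/(2·100) = 0.00500.
z(H) = z(0.71000) = 0.553
z(FA) = z(0.00500) = -2.576
d' = 0.553 − (-2.576) = 3.129

d-prime = 3.13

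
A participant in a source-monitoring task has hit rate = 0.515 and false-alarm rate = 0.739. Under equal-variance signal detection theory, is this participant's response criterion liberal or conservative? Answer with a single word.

z(H) = 0.038, z(FA) = 0.640
c = −½·(z(H) + z(FA)) = -0.339
c < 0 → liberal criterion (biased toward responding “yes”).

liberal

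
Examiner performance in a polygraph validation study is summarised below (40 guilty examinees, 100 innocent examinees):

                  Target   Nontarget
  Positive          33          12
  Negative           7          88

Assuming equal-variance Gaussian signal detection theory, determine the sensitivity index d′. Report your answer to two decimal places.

d′ = 2.11

H = 33/40 = 0.8250
FA = 12/100 = 0.1200
Φ⁻¹(H) = 0.935
Φ⁻¹(FA) = -1.175
d' = z(H) − z(FA) = 0.935 − (-1.175) = 2.110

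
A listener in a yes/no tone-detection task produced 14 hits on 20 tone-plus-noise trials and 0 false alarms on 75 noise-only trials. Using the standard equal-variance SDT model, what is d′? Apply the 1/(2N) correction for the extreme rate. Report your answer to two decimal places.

d′ = 3.00

The false-alarm rate is 0/75 = 0, so apply the 1/(2N) correction: FA → 1/(2·75) = 0.00667.
z(H) = z(0.70000) = 0.524
z(FA) = z(0.00667) = -2.475
d' = 0.524 − (-2.475) = 2.999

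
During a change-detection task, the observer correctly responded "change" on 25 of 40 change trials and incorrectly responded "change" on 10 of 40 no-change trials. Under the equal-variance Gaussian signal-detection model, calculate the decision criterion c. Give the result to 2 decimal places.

c = 0.18

H = 25/40 = 0.6250
FA = 10/40 = 0.2500
z(0.6250) = 0.319, z(0.2500) = -0.674
c = −½·[z(H) + z(FA)] = −0.5 × (0.319 + (-0.674)) = 0.1775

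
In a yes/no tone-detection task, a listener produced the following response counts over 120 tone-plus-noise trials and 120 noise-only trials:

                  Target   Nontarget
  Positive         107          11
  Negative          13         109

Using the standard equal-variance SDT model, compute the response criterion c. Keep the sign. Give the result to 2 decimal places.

c = 0.05

H = 107/120 = 0.8917
FA = 11/120 = 0.0917
z(H) = z(0.8917) = 1.236
z(FA) = z(0.0917) = -1.330
c = −½·[z(H) + z(FA)] = −0.5 × (1.236 + (-1.330)) = 0.047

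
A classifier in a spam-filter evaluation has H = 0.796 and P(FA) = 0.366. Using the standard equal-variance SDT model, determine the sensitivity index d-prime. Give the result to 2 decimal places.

z(0.796) = 0.8274, z(0.366) = -0.3425
d' = z(H) − z(FA) = 0.8274 − (-0.3425) = 1.1699

d-prime = 1.17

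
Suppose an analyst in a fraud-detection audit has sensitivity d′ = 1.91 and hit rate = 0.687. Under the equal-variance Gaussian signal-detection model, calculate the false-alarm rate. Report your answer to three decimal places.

false-alarm rate = 0.077

z(hit rate) = z(0.687) = 0.4874
z(FA) = z(H) − d' = 0.4874 − 1.91 = -1.4226
false-alarm rate = Φ(-1.4226) = 0.0774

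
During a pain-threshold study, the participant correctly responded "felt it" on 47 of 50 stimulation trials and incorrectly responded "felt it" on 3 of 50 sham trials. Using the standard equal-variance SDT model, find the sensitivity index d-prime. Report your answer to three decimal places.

d-prime = 3.110

H = 47/50 = 0.9400
FA = 3/50 = 0.0600
z(H) = z(0.9400) = 1.5548
z(FA) = z(0.0600) = -1.5548
d' = z(H) − z(FA) = 1.5548 − (-1.5548) = 3.1096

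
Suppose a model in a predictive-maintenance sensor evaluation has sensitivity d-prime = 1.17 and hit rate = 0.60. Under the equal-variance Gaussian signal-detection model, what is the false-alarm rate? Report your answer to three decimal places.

z(hit rate) = z(0.60) = 0.2533
z(FA) = z(H) − d' = 0.2533 − 1.17 = -0.9167
false-alarm rate = Φ(-0.9167) = 0.1796

false-alarm rate = 0.180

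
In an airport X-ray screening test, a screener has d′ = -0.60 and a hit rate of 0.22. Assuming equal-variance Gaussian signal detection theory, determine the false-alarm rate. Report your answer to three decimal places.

false-alarm rate = 0.432

z(hit rate) = z(0.22) = -0.7722
z(FA) = z(H) − d' = -0.7722 − (-0.60) = -0.1722
false-alarm rate = Φ(-0.1722) = 0.4316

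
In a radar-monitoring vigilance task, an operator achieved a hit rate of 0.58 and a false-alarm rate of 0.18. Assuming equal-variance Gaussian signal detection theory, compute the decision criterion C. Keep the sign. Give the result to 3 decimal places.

C = 0.357

z(0.58) = 0.2019, z(0.18) = -0.9154
c = −½·[z(H) + z(FA)] = −0.5 × (0.2019 + (-0.9154)) = 0.35675
c > 0: the operator has a conservative response bias.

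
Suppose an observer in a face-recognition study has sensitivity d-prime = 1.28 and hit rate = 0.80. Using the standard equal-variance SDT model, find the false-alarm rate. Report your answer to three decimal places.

false-alarm rate = 0.331

z(hit rate) = z(0.80) = 0.8416
z(FA) = z(H) − d' = 0.8416 − 1.28 = -0.4384
false-alarm rate = Φ(-0.4384) = 0.3305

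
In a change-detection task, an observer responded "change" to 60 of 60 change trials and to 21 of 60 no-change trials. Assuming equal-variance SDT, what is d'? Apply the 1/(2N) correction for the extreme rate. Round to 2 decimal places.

d' = 2.78

The hit rate is 60/60 = 1, so apply the 1/(2N) correction: H → 1 − 1/(2·60) = 0.99167.
z(H) = z(0.99167) = 2.394
z(FA) = z(0.35000) = -0.385
d' = 2.394 − (-0.385) = 2.779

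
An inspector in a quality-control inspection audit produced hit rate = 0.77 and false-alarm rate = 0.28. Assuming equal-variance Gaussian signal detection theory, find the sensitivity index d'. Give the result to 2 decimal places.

d' = 1.32

z(H) = 0.7388
z(FA) = -0.5828
d' = z(H) − z(FA) = 0.7388 − (-0.5828) = 1.3216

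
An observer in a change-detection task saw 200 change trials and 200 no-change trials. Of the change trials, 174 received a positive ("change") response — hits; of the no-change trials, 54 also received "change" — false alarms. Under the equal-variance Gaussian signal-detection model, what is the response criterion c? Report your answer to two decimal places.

c = -0.26

H = 174/200 = 0.8700
FA = 54/200 = 0.2700
Φ⁻¹(H) = 1.1264
Φ⁻¹(FA) = -0.6128
c = −½·[z(H) + z(FA)] = −0.5 × (1.1264 + (-0.6128)) = -0.2568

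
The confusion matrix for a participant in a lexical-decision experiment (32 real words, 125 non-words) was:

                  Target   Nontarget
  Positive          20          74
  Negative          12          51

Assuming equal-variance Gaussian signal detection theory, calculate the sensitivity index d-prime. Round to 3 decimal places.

H = 20/32 = 0.6250
FA = 74/125 = 0.5920
z(0.6250) = 0.3186, z(0.5920) = 0.2327
d' = z(H) − z(FA) = 0.3186 − 0.2327 = 0.0859

d-prime = 0.086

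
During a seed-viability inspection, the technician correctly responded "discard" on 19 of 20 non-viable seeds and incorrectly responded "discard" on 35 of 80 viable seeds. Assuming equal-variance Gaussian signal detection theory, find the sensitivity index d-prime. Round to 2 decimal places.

d-prime = 1.80

H = 19/20 = 0.9500
FA = 35/80 = 0.4375
Φ⁻¹(0.9500) = 1.6449, Φ⁻¹(0.4375) = -0.1573
d' = z(H) − z(FA) = 1.6449 − (-0.1573) = 1.8022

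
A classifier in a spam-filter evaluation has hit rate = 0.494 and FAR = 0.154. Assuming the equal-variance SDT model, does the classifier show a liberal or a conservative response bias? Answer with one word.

conservative

z(H) = -0.015, z(FA) = -1.019
c = −½·(z(H) + z(FA)) = 0.517
c > 0 → conservative criterion (biased toward responding “no”).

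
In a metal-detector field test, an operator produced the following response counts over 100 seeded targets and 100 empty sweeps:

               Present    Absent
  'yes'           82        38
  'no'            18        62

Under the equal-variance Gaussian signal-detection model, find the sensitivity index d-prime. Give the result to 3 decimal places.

d-prime = 1.221

H = 82/100 = 0.8200
FA = 38/100 = 0.3800
z(H) = 0.9154
z(FA) = -0.3055
d' = z(H) − z(FA) = 0.9154 − (-0.3055) = 1.2209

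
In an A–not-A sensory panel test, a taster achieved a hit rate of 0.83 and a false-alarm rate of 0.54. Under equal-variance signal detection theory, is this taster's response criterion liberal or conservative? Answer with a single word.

z(H) = 0.954, z(FA) = 0.100
c = −½·(z(H) + z(FA)) = -0.527
c < 0 → liberal criterion (biased toward responding “yes”).

liberal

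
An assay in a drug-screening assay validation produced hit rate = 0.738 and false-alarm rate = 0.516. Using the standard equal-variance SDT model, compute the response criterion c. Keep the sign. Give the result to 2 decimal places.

z(H) = z(0.738) = 0.6372
z(FA) = z(0.516) = 0.0401
c = −½·[z(H) + z(FA)] = −0.5 × (0.6372 + 0.0401) = -0.33865
c < 0: the assay has a liberal response bias.

c = -0.34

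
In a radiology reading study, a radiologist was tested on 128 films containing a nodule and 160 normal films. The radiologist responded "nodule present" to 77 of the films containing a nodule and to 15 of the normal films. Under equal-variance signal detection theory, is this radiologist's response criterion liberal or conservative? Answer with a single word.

z(H) = 0.257, z(FA) = -1.318
c = −½·(z(H) + z(FA)) = 0.5305
c > 0 → conservative criterion (biased toward responding “no”).

conservative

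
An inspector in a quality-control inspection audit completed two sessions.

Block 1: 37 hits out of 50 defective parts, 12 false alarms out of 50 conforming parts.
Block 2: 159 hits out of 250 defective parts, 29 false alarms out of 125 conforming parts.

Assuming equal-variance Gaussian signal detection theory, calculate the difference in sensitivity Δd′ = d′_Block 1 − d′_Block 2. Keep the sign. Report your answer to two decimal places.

Block 1: z(0.7400) = 0.643, z(0.2400) = -0.706, d' = 1.349
Block 2: z(0.6360) = 0.348, z(0.2320) = -0.732, d' = 1.080
Δd' = d'_Block 1 − d'_Block 2 = 1.349 − 1.080 = 0.269
Block 1 has the higher sensitivity.

Δd′ = 0.27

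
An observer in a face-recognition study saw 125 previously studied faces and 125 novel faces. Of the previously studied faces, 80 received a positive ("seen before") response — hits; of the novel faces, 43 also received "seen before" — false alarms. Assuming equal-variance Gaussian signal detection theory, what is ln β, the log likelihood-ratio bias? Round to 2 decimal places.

H = 80/125 = 0.6400
FA = 43/125 = 0.3440
z(H) = z(0.6400) = 0.358
z(FA) = z(0.3440) = -0.402
ln β = −½·[z(H)² − z(FA)²] = −0.5 × (0.128 − 0.162) = 0.017

ln β = 0.02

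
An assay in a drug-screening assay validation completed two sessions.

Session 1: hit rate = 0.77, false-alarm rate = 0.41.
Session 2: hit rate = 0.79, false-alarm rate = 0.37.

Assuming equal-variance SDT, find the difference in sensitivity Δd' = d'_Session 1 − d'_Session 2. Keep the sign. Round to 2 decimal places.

Session 1: z(0.77) = 0.739, z(0.41) = -0.228, d' = 0.967
Session 2: z(0.79) = 0.806, z(0.37) = -0.332, d' = 1.138
Δd' = d'_Session 1 − d'_Session 2 = 0.967 − 1.138 = -0.171
Session 2 has the higher sensitivity.

Δd' = -0.17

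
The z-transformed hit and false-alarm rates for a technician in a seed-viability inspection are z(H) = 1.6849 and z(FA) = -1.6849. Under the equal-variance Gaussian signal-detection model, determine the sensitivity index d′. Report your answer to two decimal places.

d′ = 3.37

d' = z(H) − z(FA) = 1.6849 − (-1.6849) = 3.3698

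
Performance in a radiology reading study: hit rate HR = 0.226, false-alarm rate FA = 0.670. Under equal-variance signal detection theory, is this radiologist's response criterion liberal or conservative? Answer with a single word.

conservative

z(H) = -0.752, z(FA) = 0.440
c = −½·(z(H) + z(FA)) = 0.156
c > 0 → conservative criterion (biased toward responding “no”).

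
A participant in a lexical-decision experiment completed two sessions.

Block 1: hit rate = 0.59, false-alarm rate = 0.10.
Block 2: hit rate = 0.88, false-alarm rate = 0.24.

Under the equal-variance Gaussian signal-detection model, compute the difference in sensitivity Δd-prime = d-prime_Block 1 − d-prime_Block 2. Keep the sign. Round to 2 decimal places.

Δd-prime = -0.37

Block 1: z(0.59) = 0.228, z(0.10) = -1.282, d' = 1.510
Block 2: z(0.88) = 1.175, z(0.24) = -0.706, d' = 1.881
Δd' = d'_Block 1 − d'_Block 2 = 1.510 − 1.881 = -0.371
Block 2 has the higher sensitivity.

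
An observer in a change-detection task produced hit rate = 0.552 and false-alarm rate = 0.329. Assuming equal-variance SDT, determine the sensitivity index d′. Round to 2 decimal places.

z(H) = 0.131
z(FA) = -0.443
d' = z(H) − z(FA) = 0.131 − (-0.443) = 0.574

d′ = 0.57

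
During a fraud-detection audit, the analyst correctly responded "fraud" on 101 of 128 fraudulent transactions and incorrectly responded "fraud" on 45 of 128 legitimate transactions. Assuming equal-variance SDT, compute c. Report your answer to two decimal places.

H = 101/128 = 0.7891
FA = 45/128 = 0.3516
z(H) = z(0.7891) = 0.8033
z(FA) = z(0.3516) = -0.3810
c = −½·[z(H) + z(FA)] = −0.5 × (0.8033 + (-0.3810)) = -0.21115

c = -0.21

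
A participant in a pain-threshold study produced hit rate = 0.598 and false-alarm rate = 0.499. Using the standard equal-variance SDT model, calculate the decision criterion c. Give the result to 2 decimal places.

c = -0.12

z(H) = z(0.598) = 0.2482
z(FA) = z(0.499) = -0.0025
c = −½·[z(H) + z(FA)] = −0.5 × (0.2482 + (-0.0025)) = -0.12285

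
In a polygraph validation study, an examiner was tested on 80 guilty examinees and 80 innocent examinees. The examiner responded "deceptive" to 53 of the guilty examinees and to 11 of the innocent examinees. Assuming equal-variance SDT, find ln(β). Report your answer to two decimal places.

H = 53/80 = 0.6625
FA = 11/80 = 0.1375
z(H) = 0.419
z(FA) = -1.092
ln β = −½·[z(H)² − z(FA)²] = −0.5 × (0.176 − 1.192) = 0.508

ln β = 0.51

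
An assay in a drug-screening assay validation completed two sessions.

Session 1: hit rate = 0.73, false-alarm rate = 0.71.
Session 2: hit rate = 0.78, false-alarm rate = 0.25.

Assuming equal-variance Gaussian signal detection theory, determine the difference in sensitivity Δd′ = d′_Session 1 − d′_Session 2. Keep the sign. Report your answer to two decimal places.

Δd′ = -1.39

Session 1: z(0.73) = 0.613, z(0.71) = 0.553, d' = 0.060
Session 2: z(0.78) = 0.772, z(0.25) = -0.674, d' = 1.446
Δd' = d'_Session 1 − d'_Session 2 = 0.060 − 1.446 = -1.386
Session 2 has the higher sensitivity.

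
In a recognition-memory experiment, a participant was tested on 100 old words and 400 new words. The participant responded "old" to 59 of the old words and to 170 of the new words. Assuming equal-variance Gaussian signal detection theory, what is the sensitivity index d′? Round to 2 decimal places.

H = 59/100 = 0.5900
FA = 170/400 = 0.4250
z(H) = 0.228
z(FA) = -0.189
d' = z(H) − z(FA) = 0.228 − (-0.189) = 0.417

d′ = 0.42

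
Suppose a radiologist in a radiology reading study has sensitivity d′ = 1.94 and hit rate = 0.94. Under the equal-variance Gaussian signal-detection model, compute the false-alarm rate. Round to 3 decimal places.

z(hit rate) = z(0.94) = 1.5548
z(FA) = z(H) − d' = 1.5548 − 1.94 = -0.3852
false-alarm rate = Φ(-0.3852) = 0.3500

false-alarm rate = 0.350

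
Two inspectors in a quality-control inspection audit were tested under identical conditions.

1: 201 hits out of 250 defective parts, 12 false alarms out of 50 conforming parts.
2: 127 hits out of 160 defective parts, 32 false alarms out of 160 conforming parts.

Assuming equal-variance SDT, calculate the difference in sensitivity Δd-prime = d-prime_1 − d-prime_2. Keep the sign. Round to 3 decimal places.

1: z(0.8040) = 0.8560, z(0.2400) = -0.7063, d' = 1.5623
2: z(0.7937) = 0.8193, z(0.2000) = -0.8416, d' = 1.6609
Δd' = d'_1 − d'_2 = 1.5623 − 1.6609 = -0.0986
2 has the higher sensitivity.

Δd-prime = -0.099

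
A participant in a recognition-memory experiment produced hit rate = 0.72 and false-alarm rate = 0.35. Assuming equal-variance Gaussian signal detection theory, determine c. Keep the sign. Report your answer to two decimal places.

z(0.72) = 0.5828, z(0.35) = -0.3853
c = −½·[z(H) + z(FA)] = −0.5 × (0.5828 + (-0.3853)) = -0.09875
c < 0: the participant has a liberal response bias.

c = -0.10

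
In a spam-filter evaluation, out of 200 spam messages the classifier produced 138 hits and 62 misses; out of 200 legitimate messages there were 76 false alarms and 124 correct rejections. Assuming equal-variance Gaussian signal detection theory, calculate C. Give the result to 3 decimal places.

H = 138/200 = 0.6900
FA = 76/200 = 0.3800
z(0.6900) = 0.4959, z(0.3800) = -0.3055
c = −½·[z(H) + z(FA)] = −0.5 × (0.4959 + (-0.3055)) = -0.0952

C = -0.095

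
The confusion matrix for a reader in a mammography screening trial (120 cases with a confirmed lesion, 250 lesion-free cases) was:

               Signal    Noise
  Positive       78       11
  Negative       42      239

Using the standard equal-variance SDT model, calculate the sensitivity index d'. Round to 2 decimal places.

H = 78/120 = 0.6500
FA = 11/250 = 0.0440
z(H) = z(0.6500) = 0.385
z(FA) = z(0.0440) = -1.706
d' = z(H) − z(FA) = 0.385 − (-1.706) = 2.091

d' = 2.09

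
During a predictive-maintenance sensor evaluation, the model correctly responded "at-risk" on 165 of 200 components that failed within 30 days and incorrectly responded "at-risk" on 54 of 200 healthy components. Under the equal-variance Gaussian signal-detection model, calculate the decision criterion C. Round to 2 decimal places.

C = -0.16

H = 165/200 = 0.8250
FA = 54/200 = 0.2700
Φ⁻¹(H) = 0.9346
Φ⁻¹(FA) = -0.6128
c = −½·[z(H) + z(FA)] = −0.5 × (0.9346 + (-0.6128)) = -0.1609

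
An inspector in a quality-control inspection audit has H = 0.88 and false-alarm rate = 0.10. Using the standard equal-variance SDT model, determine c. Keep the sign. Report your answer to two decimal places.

z(H) = z(0.88) = 1.1750
z(FA) = z(0.10) = -1.2816
c = −½·[z(H) + z(FA)] = −0.5 × (1.1750 + (-1.2816)) = 0.0533
c > 0: the inspector has a conservative response bias.

c = 0.05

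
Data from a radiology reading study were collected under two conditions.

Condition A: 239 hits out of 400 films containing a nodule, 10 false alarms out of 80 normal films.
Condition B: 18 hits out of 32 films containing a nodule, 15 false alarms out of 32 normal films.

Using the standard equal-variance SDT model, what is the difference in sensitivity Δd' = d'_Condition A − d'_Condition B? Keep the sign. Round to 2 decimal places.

Condition A: z(0.5975) = 0.247, z(0.1250) = -1.150, d' = 1.397
Condition B: z(0.5625) = 0.157, z(0.4688) = -0.078, d' = 0.235
Δd' = d'_Condition A − d'_Condition B = 1.397 − 0.235 = 1.162
Condition A has the higher sensitivity.

Δd' = 1.16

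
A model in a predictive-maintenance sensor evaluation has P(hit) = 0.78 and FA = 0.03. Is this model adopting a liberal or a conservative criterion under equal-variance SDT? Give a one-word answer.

conservative

z(H) = 0.772, z(FA) = -1.881
c = −½·(z(H) + z(FA)) = 0.5545
c > 0 → conservative criterion (biased toward responding “no”).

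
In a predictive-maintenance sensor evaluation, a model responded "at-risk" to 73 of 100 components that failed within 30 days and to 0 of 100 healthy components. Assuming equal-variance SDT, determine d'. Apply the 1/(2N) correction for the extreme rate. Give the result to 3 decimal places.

The false-alarm rate is 0/100 = 0, so apply the 1/(2N) correction: FA → 1/(2·100) = 0.00500.
z(H) = z(0.73000) = 0.6128
z(FA) = z(0.00500) = -2.5758
d' = 0.6128 − (-2.5758) = 3.1886

d' = 3.189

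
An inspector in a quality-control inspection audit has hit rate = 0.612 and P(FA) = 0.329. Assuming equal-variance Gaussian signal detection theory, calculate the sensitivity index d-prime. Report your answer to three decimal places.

d-prime = 0.727

Φ⁻¹(0.612) = 0.2845, Φ⁻¹(0.329) = -0.4427
d' = z(H) − z(FA) = 0.2845 − (-0.4427) = 0.7272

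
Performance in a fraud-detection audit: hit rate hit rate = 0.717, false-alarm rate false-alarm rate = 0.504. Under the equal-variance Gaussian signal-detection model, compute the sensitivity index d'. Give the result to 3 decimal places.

Φ⁻¹(H) = Φ⁻¹(0.717) = 0.5740
Φ⁻¹(FA) = Φ⁻¹(0.504) = 0.0100
d' = z(H) − z(FA) = 0.5740 − 0.0100 = 0.5640

d' = 0.564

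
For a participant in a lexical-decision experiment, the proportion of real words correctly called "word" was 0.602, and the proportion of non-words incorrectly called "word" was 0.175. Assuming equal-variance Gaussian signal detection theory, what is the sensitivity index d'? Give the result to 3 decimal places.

z(H) = 0.2585
z(FA) = -0.9346
d' = z(H) − z(FA) = 0.2585 − (-0.9346) = 1.1931

d' = 1.193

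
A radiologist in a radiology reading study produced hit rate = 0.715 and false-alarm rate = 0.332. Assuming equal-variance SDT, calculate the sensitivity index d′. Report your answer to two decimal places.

z(H) = 0.568
z(FA) = -0.434
d' = z(H) − z(FA) = 0.568 − (-0.434) = 1.002

d′ = 1.00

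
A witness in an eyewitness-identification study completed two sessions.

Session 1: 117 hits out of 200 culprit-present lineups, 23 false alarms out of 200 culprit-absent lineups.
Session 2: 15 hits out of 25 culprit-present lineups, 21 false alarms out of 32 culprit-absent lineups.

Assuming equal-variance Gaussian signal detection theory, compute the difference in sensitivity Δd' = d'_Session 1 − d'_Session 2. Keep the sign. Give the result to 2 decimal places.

Session 1: z(0.5850) = 0.215, z(0.1150) = -1.200, d' = 1.415
Session 2: z(0.6000) = 0.253, z(0.6562) = 0.402, d' = -0.149
Δd' = d'_Session 1 − d'_Session 2 = 1.415 − (-0.149) = 1.564
Session 1 has the higher sensitivity.

Δd' = 1.56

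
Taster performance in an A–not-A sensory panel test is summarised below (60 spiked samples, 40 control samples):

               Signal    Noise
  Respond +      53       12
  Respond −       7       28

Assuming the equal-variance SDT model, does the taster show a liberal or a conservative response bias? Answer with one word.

z(H) = 1.192, z(FA) = -0.524
c = −½·(z(H) + z(FA)) = -0.334
c < 0 → liberal criterion (biased toward responding “yes”).

liberal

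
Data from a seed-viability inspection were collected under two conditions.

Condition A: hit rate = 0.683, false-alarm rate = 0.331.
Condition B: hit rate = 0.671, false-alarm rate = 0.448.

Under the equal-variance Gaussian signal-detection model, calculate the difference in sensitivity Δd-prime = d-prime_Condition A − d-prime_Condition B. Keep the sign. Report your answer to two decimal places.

Condition A: z(0.683) = 0.476, z(0.331) = -0.437, d' = 0.913
Condition B: z(0.671) = 0.443, z(0.448) = -0.131, d' = 0.574
Δd' = d'_Condition A − d'_Condition B = 0.913 − 0.574 = 0.339
Condition A has the higher sensitivity.

Δd-prime = 0.34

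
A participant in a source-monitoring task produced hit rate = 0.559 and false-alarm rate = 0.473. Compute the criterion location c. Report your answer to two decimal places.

c = -0.04

z(H) = z(0.559) = 0.148
z(FA) = z(0.473) = -0.068
c = −½·[z(H) + z(FA)] = −0.5 × (0.148 + (-0.068)) = -0.040
c < 0: the participant has a liberal response bias.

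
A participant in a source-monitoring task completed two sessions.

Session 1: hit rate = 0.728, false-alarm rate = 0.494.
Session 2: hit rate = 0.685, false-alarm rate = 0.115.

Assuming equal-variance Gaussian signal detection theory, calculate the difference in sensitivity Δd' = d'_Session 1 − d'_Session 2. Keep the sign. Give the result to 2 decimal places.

Session 1: z(0.728) = 0.607, z(0.494) = -0.015, d' = 0.622
Session 2: z(0.685) = 0.482, z(0.115) = -1.200, d' = 1.682
Δd' = d'_Session 1 − d'_Session 2 = 0.622 − 1.682 = -1.060
Session 2 has the higher sensitivity.

Δd' = -1.06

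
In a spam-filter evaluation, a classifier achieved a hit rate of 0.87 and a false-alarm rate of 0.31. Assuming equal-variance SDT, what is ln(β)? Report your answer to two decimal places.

z(0.87) = 1.126, z(0.31) = -0.496
ln β = −½·[z(H)² − z(FA)²] = −0.5 × (1.268 − 0.246) = -0.511

ln β = -0.51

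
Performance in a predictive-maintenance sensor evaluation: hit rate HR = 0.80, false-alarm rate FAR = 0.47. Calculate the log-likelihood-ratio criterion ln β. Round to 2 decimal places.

z(H) = 0.842
z(FA) = -0.075
ln β = −½·[z(H)² − z(FA)²] = −0.5 × (0.709 − 0.006) = -0.3515

ln β = -0.35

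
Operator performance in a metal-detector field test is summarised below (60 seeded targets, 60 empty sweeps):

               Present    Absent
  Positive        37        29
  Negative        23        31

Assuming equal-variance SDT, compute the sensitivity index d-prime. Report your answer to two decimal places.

H = 37/60 = 0.6167
FA = 29/60 = 0.4833
z(H) = 0.297
z(FA) = -0.042
d' = z(H) − z(FA) = 0.297 − (-0.042) = 0.339

d-prime = 0.34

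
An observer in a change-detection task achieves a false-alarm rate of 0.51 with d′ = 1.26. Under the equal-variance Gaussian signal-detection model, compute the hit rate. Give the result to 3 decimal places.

hit rate = 0.901

z(false-alarm rate) = z(0.51) = 0.0251
z(H) = z(FA) + d' = 0.0251 + 1.26 = 1.2851
hit rate = Φ(1.2851) = 0.9006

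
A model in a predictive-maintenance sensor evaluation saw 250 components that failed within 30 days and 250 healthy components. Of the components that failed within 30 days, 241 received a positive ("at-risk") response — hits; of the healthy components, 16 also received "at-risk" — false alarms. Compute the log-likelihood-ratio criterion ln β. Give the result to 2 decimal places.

ln β = -0.46

H = 241/250 = 0.9640
FA = 16/250 = 0.0640
z(H) = 1.799
z(FA) = -1.522
ln β = −½·[z(H)² − z(FA)²] = −0.5 × (3.236 − 2.316) = -0.460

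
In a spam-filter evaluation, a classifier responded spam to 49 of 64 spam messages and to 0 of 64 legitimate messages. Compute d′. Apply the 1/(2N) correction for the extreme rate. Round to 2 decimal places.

The false-alarm rate is 0/64 = 0, so apply the 1/(2N) correction: FA → 1/(2·64) = 0.00781.
z(H) = z(0.76562) = 0.724
z(FA) = z(0.00781) = -2.418
d' = 0.724 − (-2.418) = 3.142

d′ = 3.14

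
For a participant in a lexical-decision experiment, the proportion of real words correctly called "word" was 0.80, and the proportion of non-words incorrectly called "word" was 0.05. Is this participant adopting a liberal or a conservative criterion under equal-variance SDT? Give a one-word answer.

conservative

z(H) = 0.842, z(FA) = -1.645
c = −½·(z(H) + z(FA)) = 0.4015
c > 0 → conservative criterion (biased toward responding “no”).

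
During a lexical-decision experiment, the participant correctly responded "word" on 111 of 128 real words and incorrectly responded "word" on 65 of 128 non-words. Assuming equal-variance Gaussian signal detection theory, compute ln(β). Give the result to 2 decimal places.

H = 111/128 = 0.8672
FA = 65/128 = 0.5078
z(H) = 1.113
z(FA) = 0.020
ln β = −½·[z(H)² − z(FA)²] = −0.5 × (1.239 − 0.000) = -0.6195

ln β = -0.62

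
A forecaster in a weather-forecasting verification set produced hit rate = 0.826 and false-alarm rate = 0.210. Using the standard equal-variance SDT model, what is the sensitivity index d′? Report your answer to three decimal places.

d′ = 1.745

z(0.826) = 0.9385, z(0.210) = -0.8064
d' = z(H) − z(FA) = 0.9385 − (-0.8064) = 1.7449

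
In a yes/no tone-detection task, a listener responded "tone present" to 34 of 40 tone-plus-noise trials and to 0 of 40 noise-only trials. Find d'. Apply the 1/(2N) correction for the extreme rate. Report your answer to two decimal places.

d' = 3.28

The false-alarm rate is 0/40 = 0, so apply the 1/(2N) correction: FA → 1/(2·40) = 0.01250.
z(H) = z(0.85000) = 1.036
z(FA) = z(0.01250) = -2.241
d' = 1.036 − (-2.241) = 3.277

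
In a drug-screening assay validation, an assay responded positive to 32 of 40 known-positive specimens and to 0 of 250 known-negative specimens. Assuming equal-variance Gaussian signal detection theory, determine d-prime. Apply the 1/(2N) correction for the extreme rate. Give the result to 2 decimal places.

d-prime = 3.72

The false-alarm rate is 0/250 = 0, so apply the 1/(2N) correction: FA → 1/(2·250) = 0.00200.
z(H) = z(0.80000) = 0.842
z(FA) = z(0.00200) = -2.878
d' = 0.842 − (-2.878) = 3.720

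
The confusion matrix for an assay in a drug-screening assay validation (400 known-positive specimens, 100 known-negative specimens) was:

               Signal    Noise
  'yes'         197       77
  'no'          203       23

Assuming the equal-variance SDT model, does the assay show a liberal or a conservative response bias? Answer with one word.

z(H) = -0.019, z(FA) = 0.739
c = −½·(z(H) + z(FA)) = -0.360
c < 0 → liberal criterion (biased toward responding “yes”).

liberal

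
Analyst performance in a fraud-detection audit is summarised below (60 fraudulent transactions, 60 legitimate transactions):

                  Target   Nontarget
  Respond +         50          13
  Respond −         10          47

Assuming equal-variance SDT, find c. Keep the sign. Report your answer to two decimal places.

c = -0.09

H = 50/60 = 0.8333
FA = 13/60 = 0.2167
Φ⁻¹(H) = Φ⁻¹(0.8333) = 0.9673
Φ⁻¹(FA) = Φ⁻¹(0.2167) = -0.7834
c = −½·[z(H) + z(FA)] = −0.5 × (0.9673 + (-0.7834)) = -0.09195
c < 0: the analyst has a liberal response bias.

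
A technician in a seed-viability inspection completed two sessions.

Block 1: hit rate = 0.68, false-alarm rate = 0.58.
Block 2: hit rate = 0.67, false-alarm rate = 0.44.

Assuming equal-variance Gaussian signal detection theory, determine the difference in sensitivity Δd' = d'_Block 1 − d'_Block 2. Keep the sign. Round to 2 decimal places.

Block 1: z(0.68) = 0.468, z(0.58) = 0.202, d' = 0.266
Block 2: z(0.67) = 0.440, z(0.44) = -0.151, d' = 0.591
Δd' = d'_Block 1 − d'_Block 2 = 0.266 − 0.591 = -0.325
Block 2 has the higher sensitivity.

Δd' = -0.33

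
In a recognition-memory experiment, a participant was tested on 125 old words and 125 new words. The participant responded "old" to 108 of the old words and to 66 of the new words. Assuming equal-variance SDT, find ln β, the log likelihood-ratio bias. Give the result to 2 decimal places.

H = 108/125 = 0.8640
FA = 66/125 = 0.5280
Φ⁻¹(0.8640) = 1.098, Φ⁻¹(0.5280) = 0.070
ln β = −½·[z(H)² − z(FA)²] = −0.5 × (1.206 − 0.005) = -0.6005

ln β = -0.60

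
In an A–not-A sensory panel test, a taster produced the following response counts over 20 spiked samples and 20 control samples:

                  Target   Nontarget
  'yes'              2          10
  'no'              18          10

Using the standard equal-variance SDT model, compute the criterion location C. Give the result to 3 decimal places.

C = 0.641

H = 2/20 = 0.1000
FA = 10/20 = 0.5000
z(H) = z(0.1000) = -1.2816
z(FA) = z(0.5000) = 0.0000
c = −½·[z(H) + z(FA)] = −0.5 × (-1.2816 + 0.0000) = 0.6408
c > 0: the taster has a conservative response bias.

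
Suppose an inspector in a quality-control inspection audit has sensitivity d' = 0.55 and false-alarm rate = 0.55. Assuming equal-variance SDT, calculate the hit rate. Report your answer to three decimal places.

z(false-alarm rate) = z(0.55) = 0.1257
z(H) = z(FA) + d' = 0.1257 + 0.55 = 0.6757
hit rate = Φ(0.6757) = 0.7504

hit rate = 0.750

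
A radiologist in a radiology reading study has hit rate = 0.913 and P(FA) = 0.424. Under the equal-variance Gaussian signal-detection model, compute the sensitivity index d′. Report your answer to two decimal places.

d′ = 1.55

Φ⁻¹(H) = 1.359
Φ⁻¹(FA) = -0.192
d' = z(H) − z(FA) = 1.359 − (-0.192) = 1.551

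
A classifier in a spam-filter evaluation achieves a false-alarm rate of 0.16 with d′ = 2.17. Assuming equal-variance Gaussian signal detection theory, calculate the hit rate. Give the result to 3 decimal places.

z(false-alarm rate) = z(0.16) = -0.9945
z(H) = z(FA) + d' = -0.9945 + 2.17 = 1.1755
hit rate = Φ(1.1755) = 0.8801

hit rate = 0.880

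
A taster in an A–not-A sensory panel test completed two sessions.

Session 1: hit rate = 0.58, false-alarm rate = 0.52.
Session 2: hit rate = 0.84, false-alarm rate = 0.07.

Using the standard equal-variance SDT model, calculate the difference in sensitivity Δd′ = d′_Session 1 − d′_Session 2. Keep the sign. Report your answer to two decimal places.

Δd′ = -2.32

Session 1: z(0.58) = 0.202, z(0.52) = 0.050, d' = 0.152
Session 2: z(0.84) = 0.994, z(0.07) = -1.476, d' = 2.470
Δd' = d'_Session 1 − d'_Session 2 = 0.152 − 2.470 = -2.318
Session 2 has the higher sensitivity.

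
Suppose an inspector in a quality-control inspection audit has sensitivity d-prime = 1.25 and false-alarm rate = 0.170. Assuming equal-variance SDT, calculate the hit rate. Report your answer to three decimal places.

hit rate = 0.616

z(false-alarm rate) = z(0.170) = -0.9542
z(H) = z(FA) + d' = -0.9542 + 1.25 = 0.2958
hit rate = Φ(0.2958) = 0.6163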